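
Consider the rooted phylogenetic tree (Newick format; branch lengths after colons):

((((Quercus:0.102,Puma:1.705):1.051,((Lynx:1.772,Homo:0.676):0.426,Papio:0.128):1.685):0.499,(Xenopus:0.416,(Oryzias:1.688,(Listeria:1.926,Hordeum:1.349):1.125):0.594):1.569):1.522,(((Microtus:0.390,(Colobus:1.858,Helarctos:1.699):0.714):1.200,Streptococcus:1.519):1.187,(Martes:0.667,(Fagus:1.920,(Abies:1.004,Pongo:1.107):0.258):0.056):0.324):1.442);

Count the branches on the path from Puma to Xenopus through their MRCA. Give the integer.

5

The MRCA of Puma and Xenopus is the node subtending (((Quercus,Puma),((Lynx,Homo),Papio)),(Xenopus,(Oryzias,(Listeria,Hordeum)))).
From Puma up to that node: 3 branches. From Xenopus up to the same node: 2 branches. Total: 3 + 2 = 5.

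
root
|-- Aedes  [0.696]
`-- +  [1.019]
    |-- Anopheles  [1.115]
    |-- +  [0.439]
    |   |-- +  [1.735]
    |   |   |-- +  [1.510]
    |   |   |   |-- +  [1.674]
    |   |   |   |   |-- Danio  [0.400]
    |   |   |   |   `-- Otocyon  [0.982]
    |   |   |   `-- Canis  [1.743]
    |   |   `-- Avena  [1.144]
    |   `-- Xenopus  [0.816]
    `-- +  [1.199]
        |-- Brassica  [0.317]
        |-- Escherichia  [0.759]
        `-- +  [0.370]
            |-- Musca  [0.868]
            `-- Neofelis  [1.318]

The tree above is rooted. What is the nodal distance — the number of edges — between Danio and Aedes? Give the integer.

The MRCA of Danio and Aedes is the root of the tree.
From Danio up to that node: 6 branches. From Aedes up to the same node: 1 branch. Total: 6 + 1 = 7.

7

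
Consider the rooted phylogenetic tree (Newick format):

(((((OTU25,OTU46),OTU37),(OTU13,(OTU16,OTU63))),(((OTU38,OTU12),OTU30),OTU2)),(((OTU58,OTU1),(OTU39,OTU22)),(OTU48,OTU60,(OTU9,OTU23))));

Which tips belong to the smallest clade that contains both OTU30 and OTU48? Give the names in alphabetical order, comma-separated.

OTU1, OTU12, OTU13, OTU16, OTU2, OTU22, OTU23, OTU25, OTU30, OTU37, OTU38, OTU39, OTU46, OTU48, OTU58, OTU60, OTU63, OTU9

Tracing OTU30: it sits inside ((OTU38,OTU12),OTU30).
Tracing OTU48: it sits inside (OTU48,OTU60,(OTU9,OTU23)).
The smallest clade enclosing both is the whole tree (their MRCA is the root), so the answer is all 18 tips in alphabetical order.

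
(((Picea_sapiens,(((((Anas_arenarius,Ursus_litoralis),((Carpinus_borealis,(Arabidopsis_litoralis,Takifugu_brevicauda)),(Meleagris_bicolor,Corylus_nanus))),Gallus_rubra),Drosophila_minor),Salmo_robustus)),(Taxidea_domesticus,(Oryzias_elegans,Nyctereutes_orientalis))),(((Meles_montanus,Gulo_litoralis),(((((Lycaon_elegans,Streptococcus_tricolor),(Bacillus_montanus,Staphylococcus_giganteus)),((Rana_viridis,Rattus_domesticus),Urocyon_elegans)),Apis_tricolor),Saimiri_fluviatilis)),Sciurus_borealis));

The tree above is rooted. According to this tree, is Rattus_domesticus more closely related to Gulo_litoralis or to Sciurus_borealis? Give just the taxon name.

Gulo_litoralis

The MRCA of Rattus_domesticus and Gulo_litoralis subtends ((Meles_montanus,Gulo_litoralis),(((((Lycaon_elegans,Streptococcus_tricolor),(Bacillus_montanus,Staphylococcus_giganteus)),((Rana_viridis,Rattus_domesticus),Urocyon_elegans)),Apis_tricolor),Saimiri_fluviatilis)) (11 taxa).
The MRCA of Rattus_domesticus and Sciurus_borealis subtends (((Meles_montanus,Gulo_litoralis),(((((Lycaon_elegans,Streptococcus_tricolor),(Bacillus_montanus,Staphylococcus_giganteus)),((Rana_viridis,Rattus_domesticus),Urocyon_elegans)),Apis_tricolor),Saimiri_fluviatilis)),Sciurus_borealis) (12 taxa).
The first is nested inside the second, so Rattus_domesticus shares a more recent common ancestor with Gulo_litoralis.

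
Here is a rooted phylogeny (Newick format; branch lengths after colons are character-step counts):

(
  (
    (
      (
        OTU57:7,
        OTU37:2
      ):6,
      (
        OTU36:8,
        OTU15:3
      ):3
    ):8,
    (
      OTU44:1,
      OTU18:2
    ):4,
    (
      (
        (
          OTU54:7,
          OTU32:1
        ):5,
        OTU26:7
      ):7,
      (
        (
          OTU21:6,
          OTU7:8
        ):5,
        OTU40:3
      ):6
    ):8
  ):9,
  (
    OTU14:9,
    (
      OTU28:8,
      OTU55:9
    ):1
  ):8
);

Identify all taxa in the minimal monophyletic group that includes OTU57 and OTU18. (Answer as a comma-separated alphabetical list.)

OTU15, OTU18, OTU21, OTU26, OTU32, OTU36, OTU37, OTU40, OTU44, OTU54, OTU57, OTU7

Tracing OTU57: it sits inside (OTU57,OTU37).
Tracing OTU18: it sits inside (OTU44,OTU18).
The smallest clade enclosing both is (((OTU57,OTU37),(OTU36,OTU15)),(OTU44,OTU18),(((OTU54,OTU32),OTU26),((OTU21,OTU7),OTU40))); the answer is its 12 terminal taxa in alphabetical order.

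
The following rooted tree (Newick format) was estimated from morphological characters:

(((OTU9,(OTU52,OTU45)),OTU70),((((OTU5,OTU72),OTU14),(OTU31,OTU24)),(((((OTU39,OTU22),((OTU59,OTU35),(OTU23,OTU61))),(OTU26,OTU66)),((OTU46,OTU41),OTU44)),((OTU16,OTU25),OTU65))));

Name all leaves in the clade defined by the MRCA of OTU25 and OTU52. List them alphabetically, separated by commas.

Tracing OTU25: it sits inside (OTU16,OTU25).
Tracing OTU52: it sits inside (OTU52,OTU45).
The smallest clade enclosing both is the whole tree (their MRCA is the root), so the answer is all 23 tips in alphabetical order.

OTU14, OTU16, OTU22, OTU23, OTU24, OTU25, OTU26, OTU31, OTU35, OTU39, OTU41, OTU44, OTU45, OTU46, OTU5, OTU52, OTU59, OTU61, OTU65, OTU66, OTU70, OTU72, OTU9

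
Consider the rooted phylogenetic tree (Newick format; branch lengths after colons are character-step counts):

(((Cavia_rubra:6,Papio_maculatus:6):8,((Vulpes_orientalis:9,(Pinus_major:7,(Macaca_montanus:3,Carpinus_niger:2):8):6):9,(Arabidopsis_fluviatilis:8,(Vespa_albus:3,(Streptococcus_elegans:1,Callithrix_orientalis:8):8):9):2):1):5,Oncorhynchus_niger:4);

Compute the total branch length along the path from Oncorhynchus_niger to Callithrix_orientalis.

37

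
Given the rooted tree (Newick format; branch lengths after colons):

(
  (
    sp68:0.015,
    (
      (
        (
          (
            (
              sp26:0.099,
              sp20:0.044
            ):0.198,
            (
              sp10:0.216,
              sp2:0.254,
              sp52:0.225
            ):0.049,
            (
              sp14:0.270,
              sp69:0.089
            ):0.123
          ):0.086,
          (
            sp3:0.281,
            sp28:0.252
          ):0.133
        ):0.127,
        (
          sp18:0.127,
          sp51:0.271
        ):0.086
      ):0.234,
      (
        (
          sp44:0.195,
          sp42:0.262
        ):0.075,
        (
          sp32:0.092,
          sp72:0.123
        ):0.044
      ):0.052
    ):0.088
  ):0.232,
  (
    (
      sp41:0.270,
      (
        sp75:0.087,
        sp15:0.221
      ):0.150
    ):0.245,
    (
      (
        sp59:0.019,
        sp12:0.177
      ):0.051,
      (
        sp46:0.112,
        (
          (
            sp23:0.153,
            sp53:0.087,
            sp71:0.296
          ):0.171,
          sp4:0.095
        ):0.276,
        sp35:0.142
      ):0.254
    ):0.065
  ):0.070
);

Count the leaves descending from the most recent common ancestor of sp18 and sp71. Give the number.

27

The MRCA of sp18 and sp71 is the root, so the clade is the entire tree.
That clade contains 27 terminal taxa: sp10, sp12, sp14, sp15, sp18, sp2, sp20, sp23, sp26, sp28, sp3, sp32, sp35, sp4, sp41, sp42, sp44, sp46, sp51, sp52, sp53, sp59, sp68, sp69, sp71, sp72, sp75.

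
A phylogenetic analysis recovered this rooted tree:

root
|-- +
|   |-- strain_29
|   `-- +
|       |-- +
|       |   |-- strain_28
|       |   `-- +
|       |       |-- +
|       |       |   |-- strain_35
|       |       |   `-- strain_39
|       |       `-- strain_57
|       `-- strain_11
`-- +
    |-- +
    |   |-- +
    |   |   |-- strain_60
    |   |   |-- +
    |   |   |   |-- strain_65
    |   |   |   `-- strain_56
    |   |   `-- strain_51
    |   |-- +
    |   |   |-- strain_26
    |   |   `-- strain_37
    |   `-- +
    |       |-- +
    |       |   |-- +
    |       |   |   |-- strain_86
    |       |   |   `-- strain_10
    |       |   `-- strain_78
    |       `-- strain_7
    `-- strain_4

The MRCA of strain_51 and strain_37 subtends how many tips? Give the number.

10

The MRCA of strain_51 and strain_37 is the node subtending ((strain_60,(strain_65,strain_56),strain_51),(strain_26,strain_37),(((strain_86,strain_10),strain_78),strain_7)).
That clade contains 10 terminal taxa: strain_10, strain_26, strain_37, strain_51, strain_56, strain_60, strain_65, strain_7, strain_78, strain_86.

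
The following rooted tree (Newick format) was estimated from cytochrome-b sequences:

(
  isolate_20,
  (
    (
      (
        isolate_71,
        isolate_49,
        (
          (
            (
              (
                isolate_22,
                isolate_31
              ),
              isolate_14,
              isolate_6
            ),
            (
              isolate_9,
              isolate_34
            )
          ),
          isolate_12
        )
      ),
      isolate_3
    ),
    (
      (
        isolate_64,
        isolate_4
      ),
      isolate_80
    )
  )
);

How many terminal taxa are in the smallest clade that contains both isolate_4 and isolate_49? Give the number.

The MRCA of isolate_4 and isolate_49 is the node subtending (((isolate_71,isolate_49,((((isolate_22,isolate_31),isolate_14,isolate_6),(isolate_9,isolate_34)),isolate_12)),isolate_3),((isolate_64,isolate_4),isolate_80)).
That clade contains 13 terminal taxa: isolate_12, isolate_14, isolate_22, isolate_3, isolate_31, isolate_34, isolate_4, isolate_49, isolate_6, isolate_64, isolate_71, isolate_80, isolate_9.

13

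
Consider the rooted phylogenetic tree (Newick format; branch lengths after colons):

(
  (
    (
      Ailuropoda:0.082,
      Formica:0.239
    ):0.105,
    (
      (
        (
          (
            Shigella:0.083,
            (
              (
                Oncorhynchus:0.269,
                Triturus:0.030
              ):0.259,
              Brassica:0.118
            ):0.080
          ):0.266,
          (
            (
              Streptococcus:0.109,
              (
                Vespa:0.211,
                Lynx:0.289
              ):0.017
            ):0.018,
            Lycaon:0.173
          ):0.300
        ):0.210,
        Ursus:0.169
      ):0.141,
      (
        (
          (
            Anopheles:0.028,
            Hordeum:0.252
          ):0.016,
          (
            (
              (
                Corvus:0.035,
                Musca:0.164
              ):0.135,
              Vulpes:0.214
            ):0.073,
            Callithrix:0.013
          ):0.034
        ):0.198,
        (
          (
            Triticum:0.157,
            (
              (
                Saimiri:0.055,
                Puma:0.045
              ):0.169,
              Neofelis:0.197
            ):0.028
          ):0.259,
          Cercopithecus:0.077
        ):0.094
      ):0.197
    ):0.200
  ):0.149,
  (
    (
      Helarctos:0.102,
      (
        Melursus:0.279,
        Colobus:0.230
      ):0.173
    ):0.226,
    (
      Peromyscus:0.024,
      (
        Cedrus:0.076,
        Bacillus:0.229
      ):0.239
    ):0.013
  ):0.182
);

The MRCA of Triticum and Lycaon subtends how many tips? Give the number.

20

The MRCA of Triticum and Lycaon is the node subtending ((((Shigella,((Oncorhynchus,Triturus),Brassica)),((Streptococcus,(Vespa,Lynx)),Lycaon)),Ursus),(((Anopheles,Hordeum),(((Corvus,Musca),Vulpes),Callithrix)),((Triticum,((Saimiri,Puma),Neofelis)),Cercopithecus))).
That clade contains 20 terminal taxa: Anopheles, Brassica, Callithrix, Cercopithecus, Corvus, Hordeum, Lycaon, Lynx, Musca, Neofelis, Oncorhynchus, Puma, Saimiri, Shigella, Streptococcus, Triticum, Triturus, Ursus, Vespa, Vulpes.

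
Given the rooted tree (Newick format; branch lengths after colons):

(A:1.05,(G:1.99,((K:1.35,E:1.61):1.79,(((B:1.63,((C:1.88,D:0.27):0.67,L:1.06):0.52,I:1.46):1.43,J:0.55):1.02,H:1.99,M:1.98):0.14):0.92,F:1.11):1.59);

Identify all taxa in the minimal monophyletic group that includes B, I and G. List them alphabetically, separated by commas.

Tracing B: it sits inside (B,((C,D),L),I).
Tracing I: it sits inside (B,((C,D),L),I).
Tracing G: it sits inside (G,((K,E),(((B,((C,D),L),I),J),H,M)),F).
The smallest clade enclosing all 3 is (G,((K,E),(((B,((C,D),L),I),J),H,M)),F); the answer is its 12 terminal taxa in alphabetical order.

B, C, D, E, F, G, H, I, J, K, L, M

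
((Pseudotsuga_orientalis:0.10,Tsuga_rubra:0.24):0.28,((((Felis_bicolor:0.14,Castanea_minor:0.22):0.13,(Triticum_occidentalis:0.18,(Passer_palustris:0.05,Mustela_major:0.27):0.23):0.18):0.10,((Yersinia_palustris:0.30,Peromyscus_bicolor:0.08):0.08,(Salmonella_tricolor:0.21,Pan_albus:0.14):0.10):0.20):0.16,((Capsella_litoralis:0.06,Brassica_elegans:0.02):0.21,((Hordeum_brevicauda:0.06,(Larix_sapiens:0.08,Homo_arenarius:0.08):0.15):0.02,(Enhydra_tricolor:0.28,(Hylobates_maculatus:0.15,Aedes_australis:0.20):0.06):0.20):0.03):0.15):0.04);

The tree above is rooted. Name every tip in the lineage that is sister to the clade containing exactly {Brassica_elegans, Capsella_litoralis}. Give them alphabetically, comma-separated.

The clade containing exactly {Brassica_elegans, Capsella_litoralis} attaches to the tree at the node subtending ((Capsella_litoralis,Brassica_elegans),((Hordeum_brevicauda,(Larix_sapiens,Homo_arenarius)),(Enhydra_tricolor,(Hylobates_maculatus,Aedes_australis)))).
The other lineage descending from that same node — the sister group — is ((Hordeum_brevicauda,(Larix_sapiens,Homo_arenarius)),(Enhydra_tricolor,(Hylobates_maculatus,Aedes_australis))); its 6 tips in alphabetical order are the answer.

Aedes_australis, Enhydra_tricolor, Homo_arenarius, Hordeum_brevicauda, Hylobates_maculatus, Larix_sapiens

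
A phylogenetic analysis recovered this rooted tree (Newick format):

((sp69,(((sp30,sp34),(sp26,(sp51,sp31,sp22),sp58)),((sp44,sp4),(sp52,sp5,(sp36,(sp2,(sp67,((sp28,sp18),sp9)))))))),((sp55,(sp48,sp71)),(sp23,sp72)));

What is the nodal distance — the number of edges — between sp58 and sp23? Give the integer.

The MRCA of sp58 and sp23 is the root of the tree.
From sp58 up to that node: 5 branches. From sp23 up to the same node: 3 branches. Total: 5 + 3 = 8.

8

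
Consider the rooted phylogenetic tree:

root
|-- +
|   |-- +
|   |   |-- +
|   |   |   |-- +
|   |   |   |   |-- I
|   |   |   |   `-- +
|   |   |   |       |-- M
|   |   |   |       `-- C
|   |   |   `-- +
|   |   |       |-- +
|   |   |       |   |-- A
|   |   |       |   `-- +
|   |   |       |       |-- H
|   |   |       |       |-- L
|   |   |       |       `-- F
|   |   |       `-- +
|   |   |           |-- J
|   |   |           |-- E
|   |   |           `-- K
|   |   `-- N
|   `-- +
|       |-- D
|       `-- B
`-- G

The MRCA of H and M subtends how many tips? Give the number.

The MRCA of H and M is the node subtending ((I,(M,C)),((A,(H,L,F)),(J,E,K))).
That clade contains 10 terminal taxa: A, C, E, F, H, I, J, K, L, M.

10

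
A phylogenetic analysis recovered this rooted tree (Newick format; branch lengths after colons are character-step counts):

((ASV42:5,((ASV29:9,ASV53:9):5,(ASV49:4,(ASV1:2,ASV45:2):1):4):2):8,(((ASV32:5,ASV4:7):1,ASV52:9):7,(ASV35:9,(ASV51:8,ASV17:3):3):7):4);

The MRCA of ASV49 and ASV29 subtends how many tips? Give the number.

The MRCA of ASV49 and ASV29 is the node subtending ((ASV29,ASV53),(ASV49,(ASV1,ASV45))).
That clade contains 5 terminal taxa: ASV1, ASV29, ASV45, ASV49, ASV53.

5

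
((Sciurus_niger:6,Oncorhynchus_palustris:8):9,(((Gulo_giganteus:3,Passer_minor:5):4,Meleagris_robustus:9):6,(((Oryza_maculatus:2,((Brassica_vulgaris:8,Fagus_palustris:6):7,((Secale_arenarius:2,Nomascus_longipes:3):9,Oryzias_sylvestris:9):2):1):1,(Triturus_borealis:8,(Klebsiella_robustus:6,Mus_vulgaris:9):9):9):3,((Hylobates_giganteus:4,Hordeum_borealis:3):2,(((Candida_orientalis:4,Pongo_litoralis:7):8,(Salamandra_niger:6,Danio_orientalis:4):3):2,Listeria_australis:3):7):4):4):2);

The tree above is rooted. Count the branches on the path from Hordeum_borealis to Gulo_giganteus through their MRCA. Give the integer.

The MRCA of Hordeum_borealis and Gulo_giganteus is the node subtending (((Gulo_giganteus,Passer_minor),Meleagris_robustus),(((Oryza_maculatus,((Brassica_vulgaris,Fagus_palustris),((Secale_arenarius,Nomascus_longipes),Oryzias_sylvestris))),(Triturus_borealis,(Klebsiella_robustus,Mus_vulgaris))),((Hylobates_giganteus,Hordeum_borealis),(((Candida_orientalis,Pongo_litoralis),(Salamandra_niger,Danio_orientalis)),Listeria_australis)))).
From Hordeum_borealis up to that node: 4 branches. From Gulo_giganteus up to the same node: 3 branches. Total: 4 + 3 = 7.

7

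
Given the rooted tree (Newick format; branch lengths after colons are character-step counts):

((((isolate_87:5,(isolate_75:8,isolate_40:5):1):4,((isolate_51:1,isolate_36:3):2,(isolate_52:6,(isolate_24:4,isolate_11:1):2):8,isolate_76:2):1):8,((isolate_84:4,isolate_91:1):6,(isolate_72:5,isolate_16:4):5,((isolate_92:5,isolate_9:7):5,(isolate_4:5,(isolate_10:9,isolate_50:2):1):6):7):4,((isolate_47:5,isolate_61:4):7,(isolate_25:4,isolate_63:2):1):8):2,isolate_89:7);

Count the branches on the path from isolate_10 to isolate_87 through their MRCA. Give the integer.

8

The MRCA of isolate_10 and isolate_87 is the node subtending (((isolate_87,(isolate_75,isolate_40)),((isolate_51,isolate_36),(isolate_52,(isolate_24,isolate_11)),isolate_76)),((isolate_84,isolate_91),(isolate_72,isolate_16),((isolate_92,isolate_9),(isolate_4,(isolate_10,isolate_50)))),((isolate_47,isolate_61),(isolate_25,isolate_63))).
From isolate_10 up to that node: 5 branches. From isolate_87 up to the same node: 3 branches. Total: 5 + 3 = 8.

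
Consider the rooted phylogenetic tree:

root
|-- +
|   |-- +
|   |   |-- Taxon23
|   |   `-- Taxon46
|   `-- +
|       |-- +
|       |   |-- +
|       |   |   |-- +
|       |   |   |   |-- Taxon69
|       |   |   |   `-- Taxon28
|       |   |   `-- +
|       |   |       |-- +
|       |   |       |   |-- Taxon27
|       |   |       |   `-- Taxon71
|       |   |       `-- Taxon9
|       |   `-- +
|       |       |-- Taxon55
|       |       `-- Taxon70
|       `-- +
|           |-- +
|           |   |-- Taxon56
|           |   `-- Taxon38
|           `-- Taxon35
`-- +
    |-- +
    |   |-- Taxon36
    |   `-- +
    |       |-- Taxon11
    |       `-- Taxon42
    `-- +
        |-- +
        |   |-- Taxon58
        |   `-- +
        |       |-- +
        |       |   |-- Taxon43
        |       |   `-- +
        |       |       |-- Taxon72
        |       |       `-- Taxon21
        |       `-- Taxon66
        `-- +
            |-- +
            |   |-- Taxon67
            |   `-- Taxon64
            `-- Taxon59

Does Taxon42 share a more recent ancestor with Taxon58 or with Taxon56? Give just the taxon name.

The MRCA of Taxon42 and Taxon58 subtends ((Taxon36,(Taxon11,Taxon42)),((Taxon58,((Taxon43,(Taxon72,Taxon21)),Taxon66)),((Taxon67,Taxon64),Taxon59))) (11 taxa).
The MRCA of Taxon42 and Taxon56 is the root, subtending the entire tree (23 taxa).
The first is nested inside the second, so Taxon42 shares a more recent common ancestor with Taxon58.

Taxon58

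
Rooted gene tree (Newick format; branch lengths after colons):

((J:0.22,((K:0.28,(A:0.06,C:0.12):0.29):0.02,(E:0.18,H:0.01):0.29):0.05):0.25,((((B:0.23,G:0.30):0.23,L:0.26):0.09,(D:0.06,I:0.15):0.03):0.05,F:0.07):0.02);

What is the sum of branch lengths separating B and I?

0.73

The path runs B → … → MRCA → … → I; the MRCA is the node subtending (((B,G),L),(D,I)).
Branch lengths along that path: 0.23 + 0.23 + 0.09 + 0.03 + 0.15 = 0.73.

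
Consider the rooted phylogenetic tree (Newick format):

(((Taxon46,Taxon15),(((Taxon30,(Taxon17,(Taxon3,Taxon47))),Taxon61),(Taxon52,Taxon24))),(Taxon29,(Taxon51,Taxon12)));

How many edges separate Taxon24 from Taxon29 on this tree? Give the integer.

The MRCA of Taxon24 and Taxon29 is the root of the tree.
From Taxon24 up to that node: 4 branches. From Taxon29 up to the same node: 2 branches. Total: 4 + 2 = 6.

6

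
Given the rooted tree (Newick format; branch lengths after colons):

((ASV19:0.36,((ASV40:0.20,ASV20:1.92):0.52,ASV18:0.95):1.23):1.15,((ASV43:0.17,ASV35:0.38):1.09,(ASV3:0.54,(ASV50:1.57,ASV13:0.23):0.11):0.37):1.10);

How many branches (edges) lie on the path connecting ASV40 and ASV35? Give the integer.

The MRCA of ASV40 and ASV35 is the root of the tree.
From ASV40 up to that node: 4 branches. From ASV35 up to the same node: 3 branches. Total: 4 + 3 = 7.

7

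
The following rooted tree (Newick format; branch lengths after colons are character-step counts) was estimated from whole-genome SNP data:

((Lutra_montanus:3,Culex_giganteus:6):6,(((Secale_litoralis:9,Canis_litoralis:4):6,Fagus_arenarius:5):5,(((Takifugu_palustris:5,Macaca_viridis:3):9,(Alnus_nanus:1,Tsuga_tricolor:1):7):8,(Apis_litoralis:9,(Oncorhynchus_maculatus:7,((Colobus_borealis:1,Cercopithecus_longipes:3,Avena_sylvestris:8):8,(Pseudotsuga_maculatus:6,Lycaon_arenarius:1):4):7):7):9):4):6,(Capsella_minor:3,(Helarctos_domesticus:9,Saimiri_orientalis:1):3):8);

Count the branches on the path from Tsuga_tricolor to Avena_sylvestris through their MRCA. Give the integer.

8

The MRCA of Tsuga_tricolor and Avena_sylvestris is the node subtending (((Takifugu_palustris,Macaca_viridis),(Alnus_nanus,Tsuga_tricolor)),(Apis_litoralis,(Oncorhynchus_maculatus,((Colobus_borealis,Cercopithecus_longipes,Avena_sylvestris),(Pseudotsuga_maculatus,Lycaon_arenarius))))).
From Tsuga_tricolor up to that node: 3 branches. From Avena_sylvestris up to the same node: 5 branches. Total: 3 + 5 = 8.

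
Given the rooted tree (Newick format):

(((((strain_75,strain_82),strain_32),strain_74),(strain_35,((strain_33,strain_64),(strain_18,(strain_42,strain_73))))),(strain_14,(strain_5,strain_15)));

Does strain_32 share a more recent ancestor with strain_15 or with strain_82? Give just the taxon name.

strain_82

The MRCA of strain_32 and strain_82 subtends ((strain_75,strain_82),strain_32) (3 taxa).
The MRCA of strain_32 and strain_15 is the root, subtending the entire tree (13 taxa).
The first is nested inside the second, so strain_32 shares a more recent common ancestor with strain_82.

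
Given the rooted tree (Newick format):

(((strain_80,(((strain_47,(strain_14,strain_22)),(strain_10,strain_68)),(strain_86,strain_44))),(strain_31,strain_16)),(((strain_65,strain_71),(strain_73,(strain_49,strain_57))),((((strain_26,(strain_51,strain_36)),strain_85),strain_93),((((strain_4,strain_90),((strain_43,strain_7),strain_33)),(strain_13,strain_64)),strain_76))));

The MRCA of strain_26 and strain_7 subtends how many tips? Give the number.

The MRCA of strain_26 and strain_7 is the node subtending ((((strain_26,(strain_51,strain_36)),strain_85),strain_93),((((strain_4,strain_90),((strain_43,strain_7),strain_33)),(strain_13,strain_64)),strain_76)).
That clade contains 13 terminal taxa: strain_13, strain_26, strain_33, strain_36, strain_4, strain_43, strain_51, strain_64, strain_7, strain_76, strain_85, strain_90, strain_93.

13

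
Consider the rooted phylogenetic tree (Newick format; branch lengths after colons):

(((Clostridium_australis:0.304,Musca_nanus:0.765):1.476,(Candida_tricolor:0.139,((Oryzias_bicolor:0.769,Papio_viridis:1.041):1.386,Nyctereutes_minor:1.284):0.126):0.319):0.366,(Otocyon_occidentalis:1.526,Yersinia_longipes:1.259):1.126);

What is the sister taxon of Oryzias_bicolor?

Papio_viridis

Oryzias_bicolor attaches to the tree at the node subtending (Oryzias_bicolor,Papio_viridis).
The other lineage descending from that same node — the sister group — is the single tip Papio_viridis.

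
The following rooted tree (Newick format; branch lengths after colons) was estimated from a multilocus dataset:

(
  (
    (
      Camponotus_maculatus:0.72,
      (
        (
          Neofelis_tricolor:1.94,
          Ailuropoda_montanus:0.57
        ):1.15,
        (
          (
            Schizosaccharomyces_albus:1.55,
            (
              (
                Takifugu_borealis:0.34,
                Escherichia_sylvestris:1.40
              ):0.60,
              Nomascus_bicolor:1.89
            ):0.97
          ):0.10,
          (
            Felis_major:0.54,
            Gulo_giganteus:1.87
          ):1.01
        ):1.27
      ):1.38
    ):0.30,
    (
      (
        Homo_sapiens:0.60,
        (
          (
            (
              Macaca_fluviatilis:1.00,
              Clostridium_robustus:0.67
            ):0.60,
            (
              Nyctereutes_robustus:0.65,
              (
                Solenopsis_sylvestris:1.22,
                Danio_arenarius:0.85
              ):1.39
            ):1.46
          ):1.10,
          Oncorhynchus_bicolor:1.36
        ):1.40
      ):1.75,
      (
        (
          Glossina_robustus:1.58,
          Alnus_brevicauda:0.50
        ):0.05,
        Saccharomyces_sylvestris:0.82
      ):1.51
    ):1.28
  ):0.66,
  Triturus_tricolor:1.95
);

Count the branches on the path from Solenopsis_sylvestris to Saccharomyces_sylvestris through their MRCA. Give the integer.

8

The MRCA of Solenopsis_sylvestris and Saccharomyces_sylvestris is the node subtending ((Homo_sapiens,(((Macaca_fluviatilis,Clostridium_robustus),(Nyctereutes_robustus,(Solenopsis_sylvestris,Danio_arenarius))),Oncorhynchus_bicolor)),((Glossina_robustus,Alnus_brevicauda),Saccharomyces_sylvestris)).
From Solenopsis_sylvestris up to that node: 6 branches. From Saccharomyces_sylvestris up to the same node: 2 branches. Total: 6 + 2 = 8.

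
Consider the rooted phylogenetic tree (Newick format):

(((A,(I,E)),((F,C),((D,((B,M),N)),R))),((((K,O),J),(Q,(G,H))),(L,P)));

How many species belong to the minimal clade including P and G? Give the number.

8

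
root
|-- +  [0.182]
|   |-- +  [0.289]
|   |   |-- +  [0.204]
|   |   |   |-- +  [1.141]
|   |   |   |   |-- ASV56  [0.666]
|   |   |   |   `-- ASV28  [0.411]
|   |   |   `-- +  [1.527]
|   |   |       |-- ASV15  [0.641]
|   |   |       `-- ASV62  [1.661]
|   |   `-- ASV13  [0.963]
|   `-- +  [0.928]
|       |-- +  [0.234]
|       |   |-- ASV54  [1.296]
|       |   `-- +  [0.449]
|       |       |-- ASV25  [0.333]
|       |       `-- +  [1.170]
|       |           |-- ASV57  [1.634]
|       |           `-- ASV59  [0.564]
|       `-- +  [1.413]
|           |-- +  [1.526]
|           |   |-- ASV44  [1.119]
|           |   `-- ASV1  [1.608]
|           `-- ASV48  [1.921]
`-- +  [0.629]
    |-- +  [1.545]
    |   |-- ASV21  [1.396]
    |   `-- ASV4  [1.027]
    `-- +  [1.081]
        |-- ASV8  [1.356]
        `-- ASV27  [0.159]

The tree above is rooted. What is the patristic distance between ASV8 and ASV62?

6.929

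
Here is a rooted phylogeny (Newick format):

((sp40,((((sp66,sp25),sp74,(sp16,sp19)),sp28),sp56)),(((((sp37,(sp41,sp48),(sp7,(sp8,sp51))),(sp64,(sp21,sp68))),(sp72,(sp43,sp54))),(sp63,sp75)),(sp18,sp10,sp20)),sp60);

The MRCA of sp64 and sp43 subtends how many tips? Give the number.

12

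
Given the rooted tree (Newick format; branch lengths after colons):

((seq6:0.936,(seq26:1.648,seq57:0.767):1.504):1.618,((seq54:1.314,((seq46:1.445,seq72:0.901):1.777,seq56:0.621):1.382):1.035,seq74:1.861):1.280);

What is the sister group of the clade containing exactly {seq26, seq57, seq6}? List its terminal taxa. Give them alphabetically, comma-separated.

seq46, seq54, seq56, seq72, seq74

The clade containing exactly {seq26, seq57, seq6} attaches directly to the root of the tree.
The other lineage descending from that same node — the sister group — is ((seq54,((seq46,seq72),seq56)),seq74); its 5 tips in alphabetical order are the answer.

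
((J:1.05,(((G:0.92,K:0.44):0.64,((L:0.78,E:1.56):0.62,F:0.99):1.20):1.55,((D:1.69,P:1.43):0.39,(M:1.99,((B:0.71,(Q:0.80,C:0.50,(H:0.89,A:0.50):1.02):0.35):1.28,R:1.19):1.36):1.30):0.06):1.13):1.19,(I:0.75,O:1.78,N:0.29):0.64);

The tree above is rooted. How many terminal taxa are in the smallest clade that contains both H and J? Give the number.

The MRCA of H and J is the node subtending (J,(((G,K),((L,E),F)),((D,P),(M,((B,(Q,C,(H,A))),R))))).
That clade contains 15 terminal taxa: A, B, C, D, E, F, G, H, J, K, L, M, P, Q, R.

15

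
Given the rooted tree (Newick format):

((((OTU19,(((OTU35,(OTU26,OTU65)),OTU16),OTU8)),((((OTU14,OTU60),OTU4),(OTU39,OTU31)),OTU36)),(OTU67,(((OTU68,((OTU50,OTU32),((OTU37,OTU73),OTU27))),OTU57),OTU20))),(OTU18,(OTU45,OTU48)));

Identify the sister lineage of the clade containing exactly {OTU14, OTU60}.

The clade containing exactly {OTU14, OTU60} attaches to the tree at the node subtending ((OTU14,OTU60),OTU4).
The other lineage descending from that same node — the sister group — is the single tip OTU4.

OTU4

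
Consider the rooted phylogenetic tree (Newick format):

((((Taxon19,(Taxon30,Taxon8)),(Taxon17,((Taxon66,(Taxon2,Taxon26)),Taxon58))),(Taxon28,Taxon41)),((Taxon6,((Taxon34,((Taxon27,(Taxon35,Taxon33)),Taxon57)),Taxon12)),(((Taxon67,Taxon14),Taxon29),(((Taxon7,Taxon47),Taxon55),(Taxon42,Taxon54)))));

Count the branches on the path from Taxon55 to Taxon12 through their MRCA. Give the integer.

7

The MRCA of Taxon55 and Taxon12 is the node subtending ((Taxon6,((Taxon34,((Taxon27,(Taxon35,Taxon33)),Taxon57)),Taxon12)),(((Taxon67,Taxon14),Taxon29),(((Taxon7,Taxon47),Taxon55),(Taxon42,Taxon54)))).
From Taxon55 up to that node: 4 branches. From Taxon12 up to the same node: 3 branches. Total: 4 + 3 = 7.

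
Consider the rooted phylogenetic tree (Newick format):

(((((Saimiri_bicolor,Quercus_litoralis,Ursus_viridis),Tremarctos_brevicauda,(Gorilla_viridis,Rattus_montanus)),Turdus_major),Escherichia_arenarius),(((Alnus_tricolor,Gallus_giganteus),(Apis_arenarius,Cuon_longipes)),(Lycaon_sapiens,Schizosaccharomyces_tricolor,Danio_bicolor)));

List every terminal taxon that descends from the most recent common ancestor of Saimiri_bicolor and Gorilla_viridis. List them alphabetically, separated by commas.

Tracing Saimiri_bicolor: it sits inside (Saimiri_bicolor,Quercus_litoralis,Ursus_viridis).
Tracing Gorilla_viridis: it sits inside (Gorilla_viridis,Rattus_montanus).
The smallest clade enclosing both is ((Saimiri_bicolor,Quercus_litoralis,Ursus_viridis),Tremarctos_brevicauda,(Gorilla_viridis,Rattus_montanus)); the answer is its 6 terminal taxa in alphabetical order.

Gorilla_viridis, Quercus_litoralis, Rattus_montanus, Saimiri_bicolor, Tremarctos_brevicauda, Ursus_viridis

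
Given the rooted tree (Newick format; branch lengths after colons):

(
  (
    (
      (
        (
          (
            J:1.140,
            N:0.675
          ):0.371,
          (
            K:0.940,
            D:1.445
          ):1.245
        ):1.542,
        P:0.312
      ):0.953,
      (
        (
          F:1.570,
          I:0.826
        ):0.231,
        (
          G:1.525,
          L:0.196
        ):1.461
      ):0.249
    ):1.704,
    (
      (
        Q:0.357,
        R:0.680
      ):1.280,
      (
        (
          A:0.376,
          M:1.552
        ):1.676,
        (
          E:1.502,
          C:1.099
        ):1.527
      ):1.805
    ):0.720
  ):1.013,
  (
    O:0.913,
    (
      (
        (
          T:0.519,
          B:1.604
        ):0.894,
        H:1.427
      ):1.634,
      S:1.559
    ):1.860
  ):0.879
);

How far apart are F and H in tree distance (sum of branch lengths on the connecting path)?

10.567

The path runs F → … → MRCA → … → H; the MRCA is the root of the tree.
Branch lengths along that path: 1.570 + 0.231 + 0.249 + 1.704 + 1.013 + 0.879 + 1.860 + 1.634 + 1.427 = 10.567.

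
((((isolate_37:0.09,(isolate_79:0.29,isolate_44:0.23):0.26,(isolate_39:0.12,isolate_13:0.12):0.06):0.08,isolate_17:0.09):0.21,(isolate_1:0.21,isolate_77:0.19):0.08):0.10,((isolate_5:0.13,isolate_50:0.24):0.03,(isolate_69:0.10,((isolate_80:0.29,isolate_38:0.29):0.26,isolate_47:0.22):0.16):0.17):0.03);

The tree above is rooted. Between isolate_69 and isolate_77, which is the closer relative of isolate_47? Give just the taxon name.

The MRCA of isolate_47 and isolate_69 subtends (isolate_69,((isolate_80,isolate_38),isolate_47)) (4 taxa).
The MRCA of isolate_47 and isolate_77 is the root, subtending the entire tree (14 taxa).
The first is nested inside the second, so isolate_47 shares a more recent common ancestor with isolate_69.

isolate_69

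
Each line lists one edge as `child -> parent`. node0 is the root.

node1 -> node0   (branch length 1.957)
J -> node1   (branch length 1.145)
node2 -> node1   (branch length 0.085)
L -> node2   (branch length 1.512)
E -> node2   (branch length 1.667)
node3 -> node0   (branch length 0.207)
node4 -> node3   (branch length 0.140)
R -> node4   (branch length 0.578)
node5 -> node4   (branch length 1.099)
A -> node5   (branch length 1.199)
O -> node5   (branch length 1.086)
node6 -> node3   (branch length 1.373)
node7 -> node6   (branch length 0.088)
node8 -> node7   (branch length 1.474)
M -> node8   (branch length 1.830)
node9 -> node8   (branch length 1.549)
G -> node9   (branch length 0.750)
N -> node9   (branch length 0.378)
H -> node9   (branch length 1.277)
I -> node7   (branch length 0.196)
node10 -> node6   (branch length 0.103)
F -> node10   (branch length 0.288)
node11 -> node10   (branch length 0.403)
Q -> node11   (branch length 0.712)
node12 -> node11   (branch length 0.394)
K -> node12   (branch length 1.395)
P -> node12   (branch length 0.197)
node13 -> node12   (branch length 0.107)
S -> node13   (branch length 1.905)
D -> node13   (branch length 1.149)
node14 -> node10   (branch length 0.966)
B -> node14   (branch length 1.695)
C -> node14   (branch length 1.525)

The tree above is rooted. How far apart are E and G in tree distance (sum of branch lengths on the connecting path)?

9.150

The path runs E → … → MRCA → … → G; the MRCA is the root of the tree.
Branch lengths along that path: 1.667 + 0.085 + 1.957 + 0.207 + 1.373 + 0.088 + 1.474 + 1.549 + 0.750 = 9.150.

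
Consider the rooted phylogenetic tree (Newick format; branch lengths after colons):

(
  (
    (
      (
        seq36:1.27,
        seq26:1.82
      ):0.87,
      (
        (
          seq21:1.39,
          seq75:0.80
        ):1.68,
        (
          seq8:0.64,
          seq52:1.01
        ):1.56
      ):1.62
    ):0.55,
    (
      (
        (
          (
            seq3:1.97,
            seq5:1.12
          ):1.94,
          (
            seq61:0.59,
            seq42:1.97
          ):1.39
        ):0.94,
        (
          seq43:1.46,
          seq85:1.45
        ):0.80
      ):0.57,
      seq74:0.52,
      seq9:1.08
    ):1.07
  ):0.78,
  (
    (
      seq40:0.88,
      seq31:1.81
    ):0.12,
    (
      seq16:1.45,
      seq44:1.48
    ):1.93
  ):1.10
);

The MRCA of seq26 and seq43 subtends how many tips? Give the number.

The MRCA of seq26 and seq43 is the node subtending (((seq36,seq26),((seq21,seq75),(seq8,seq52))),((((seq3,seq5),(seq61,seq42)),(seq43,seq85)),seq74,seq9)).
That clade contains 14 terminal taxa: seq21, seq26, seq3, seq36, seq42, seq43, seq5, seq52, seq61, seq74, seq75, seq8, seq85, seq9.

14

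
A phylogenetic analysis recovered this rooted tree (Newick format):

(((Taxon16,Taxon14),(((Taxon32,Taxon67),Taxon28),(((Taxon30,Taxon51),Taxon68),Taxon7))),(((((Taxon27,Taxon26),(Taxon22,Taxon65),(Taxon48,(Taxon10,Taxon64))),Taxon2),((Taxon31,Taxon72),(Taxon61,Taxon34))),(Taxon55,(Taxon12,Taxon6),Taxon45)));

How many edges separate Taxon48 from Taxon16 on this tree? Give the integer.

The MRCA of Taxon48 and Taxon16 is the root of the tree.
From Taxon48 up to that node: 6 branches. From Taxon16 up to the same node: 3 branches. Total: 6 + 3 = 9.

9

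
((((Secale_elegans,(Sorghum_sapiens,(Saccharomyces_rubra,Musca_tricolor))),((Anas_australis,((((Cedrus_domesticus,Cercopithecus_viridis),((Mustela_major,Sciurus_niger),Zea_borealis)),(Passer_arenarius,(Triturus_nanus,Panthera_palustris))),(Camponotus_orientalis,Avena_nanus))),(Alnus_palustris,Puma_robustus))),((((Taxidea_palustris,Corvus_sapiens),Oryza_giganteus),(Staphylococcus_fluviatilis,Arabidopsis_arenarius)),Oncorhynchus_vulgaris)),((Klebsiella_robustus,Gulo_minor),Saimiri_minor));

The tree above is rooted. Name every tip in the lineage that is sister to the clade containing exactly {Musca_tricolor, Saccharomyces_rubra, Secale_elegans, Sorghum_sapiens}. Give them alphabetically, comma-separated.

The clade containing exactly {Musca_tricolor, Saccharomyces_rubra, Secale_elegans, Sorghum_sapiens} attaches to the tree at the node subtending ((Secale_elegans,(Sorghum_sapiens,(Saccharomyces_rubra,Musca_tricolor))),((Anas_australis,((((Cedrus_domesticus,Cercopithecus_viridis),((Mustela_major,Sciurus_niger),Zea_borealis)),(Passer_arenarius,(Triturus_nanus,Panthera_palustris))),(Camponotus_orientalis,Avena_nanus))),(Alnus_palustris,Puma_robustus))).
The other lineage descending from that same node — the sister group — is ((Anas_australis,((((Cedrus_domesticus,Cercopithecus_viridis),((Mustela_major,Sciurus_niger),Zea_borealis)),(Passer_arenarius,(Triturus_nanus,Panthera_palustris))),(Camponotus_orientalis,Avena_nanus))),(Alnus_palustris,Puma_robustus)); its 13 tips in alphabetical order are the answer.

Alnus_palustris, Anas_australis, Avena_nanus, Camponotus_orientalis, Cedrus_domesticus, Cercopithecus_viridis, Mustela_major, Panthera_palustris, Passer_arenarius, Puma_robustus, Sciurus_niger, Triturus_nanus, Zea_borealis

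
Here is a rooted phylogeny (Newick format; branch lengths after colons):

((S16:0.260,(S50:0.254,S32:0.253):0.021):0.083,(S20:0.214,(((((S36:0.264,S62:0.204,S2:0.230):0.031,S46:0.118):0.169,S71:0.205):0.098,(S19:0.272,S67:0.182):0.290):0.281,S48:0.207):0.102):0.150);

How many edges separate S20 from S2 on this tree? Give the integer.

The MRCA of S20 and S2 is the node subtending (S20,(((((S36,S62,S2),S46),S71),(S19,S67)),S48)).
From S20 up to that node: 1 branch. From S2 up to the same node: 6 branches. Total: 1 + 6 = 7.

7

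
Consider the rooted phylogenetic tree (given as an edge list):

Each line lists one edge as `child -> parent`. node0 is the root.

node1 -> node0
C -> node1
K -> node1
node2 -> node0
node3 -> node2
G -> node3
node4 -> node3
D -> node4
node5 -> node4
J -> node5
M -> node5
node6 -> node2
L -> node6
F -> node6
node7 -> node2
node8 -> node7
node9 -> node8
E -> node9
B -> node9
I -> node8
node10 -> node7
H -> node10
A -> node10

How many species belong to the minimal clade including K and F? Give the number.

The MRCA of K and F is the root, so the clade is the entire tree.
That clade contains 13 terminal taxa: A, B, C, D, E, F, G, H, I, J, K, L, M.

13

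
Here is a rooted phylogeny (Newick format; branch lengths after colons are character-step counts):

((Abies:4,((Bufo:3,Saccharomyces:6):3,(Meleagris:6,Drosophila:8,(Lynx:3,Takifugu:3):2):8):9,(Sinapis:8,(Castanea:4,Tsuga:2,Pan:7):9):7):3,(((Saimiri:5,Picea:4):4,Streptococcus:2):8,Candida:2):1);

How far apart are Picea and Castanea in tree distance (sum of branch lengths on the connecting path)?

40

The path runs Picea → … → MRCA → … → Castanea; the MRCA is the root of the tree.
Branch lengths along that path: 4 + 4 + 8 + 1 + 3 + 7 + 9 + 4 = 40.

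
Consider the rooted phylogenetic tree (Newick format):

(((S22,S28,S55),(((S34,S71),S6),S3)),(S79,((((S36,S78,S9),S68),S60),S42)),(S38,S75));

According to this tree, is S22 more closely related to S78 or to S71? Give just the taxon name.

S71

The MRCA of S22 and S71 subtends ((S22,S28,S55),(((S34,S71),S6),S3)) (7 taxa).
The MRCA of S22 and S78 is the root, subtending the entire tree (16 taxa).
The first is nested inside the second, so S22 shares a more recent common ancestor with S71.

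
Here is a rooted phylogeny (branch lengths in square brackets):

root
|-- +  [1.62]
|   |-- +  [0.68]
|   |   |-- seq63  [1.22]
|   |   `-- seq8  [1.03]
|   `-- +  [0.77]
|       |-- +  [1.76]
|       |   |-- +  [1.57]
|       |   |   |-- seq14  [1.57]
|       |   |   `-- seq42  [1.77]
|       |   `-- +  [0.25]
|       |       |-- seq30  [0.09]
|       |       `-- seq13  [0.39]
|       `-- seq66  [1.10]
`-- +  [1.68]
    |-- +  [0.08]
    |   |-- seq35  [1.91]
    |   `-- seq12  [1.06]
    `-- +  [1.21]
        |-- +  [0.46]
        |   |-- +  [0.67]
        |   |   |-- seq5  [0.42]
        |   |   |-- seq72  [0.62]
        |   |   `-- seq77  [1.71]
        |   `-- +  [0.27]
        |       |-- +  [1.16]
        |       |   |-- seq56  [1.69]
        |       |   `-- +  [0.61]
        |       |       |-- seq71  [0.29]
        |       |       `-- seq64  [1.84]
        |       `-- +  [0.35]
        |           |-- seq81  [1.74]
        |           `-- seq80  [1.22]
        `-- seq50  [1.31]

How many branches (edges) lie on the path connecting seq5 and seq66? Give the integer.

8

The MRCA of seq5 and seq66 is the root of the tree.
From seq5 up to that node: 5 branches. From seq66 up to the same node: 3 branches. Total: 5 + 3 = 8.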